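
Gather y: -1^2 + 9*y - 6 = 9*y - 7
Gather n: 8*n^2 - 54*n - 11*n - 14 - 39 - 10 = 8*n^2 - 65*n - 63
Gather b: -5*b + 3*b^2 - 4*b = 3*b^2 - 9*b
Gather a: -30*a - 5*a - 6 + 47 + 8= 49 - 35*a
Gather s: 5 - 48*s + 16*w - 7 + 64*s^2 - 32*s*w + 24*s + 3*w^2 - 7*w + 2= 64*s^2 + s*(-32*w - 24) + 3*w^2 + 9*w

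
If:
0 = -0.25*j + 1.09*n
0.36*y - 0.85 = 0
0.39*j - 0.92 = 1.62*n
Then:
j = 49.89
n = 11.44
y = 2.36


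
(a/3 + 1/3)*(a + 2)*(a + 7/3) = a^3/3 + 16*a^2/9 + 3*a + 14/9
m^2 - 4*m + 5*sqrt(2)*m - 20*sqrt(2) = (m - 4)*(m + 5*sqrt(2))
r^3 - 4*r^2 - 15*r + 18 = (r - 6)*(r - 1)*(r + 3)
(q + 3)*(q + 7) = q^2 + 10*q + 21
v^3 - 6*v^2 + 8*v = v*(v - 4)*(v - 2)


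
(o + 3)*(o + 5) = o^2 + 8*o + 15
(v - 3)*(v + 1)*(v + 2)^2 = v^4 + 2*v^3 - 7*v^2 - 20*v - 12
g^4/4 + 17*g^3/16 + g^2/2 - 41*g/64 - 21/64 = (g/4 + 1/4)*(g - 3/4)*(g + 1/2)*(g + 7/2)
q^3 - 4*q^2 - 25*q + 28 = (q - 7)*(q - 1)*(q + 4)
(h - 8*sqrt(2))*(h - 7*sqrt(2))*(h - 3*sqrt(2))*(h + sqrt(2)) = h^4 - 17*sqrt(2)*h^3 + 166*h^2 - 134*sqrt(2)*h - 672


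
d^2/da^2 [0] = 0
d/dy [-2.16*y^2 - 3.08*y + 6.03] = -4.32*y - 3.08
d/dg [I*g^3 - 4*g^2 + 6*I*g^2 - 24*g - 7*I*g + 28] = 3*I*g^2 + g*(-8 + 12*I) - 24 - 7*I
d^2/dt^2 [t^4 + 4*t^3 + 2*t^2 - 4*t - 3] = 12*t^2 + 24*t + 4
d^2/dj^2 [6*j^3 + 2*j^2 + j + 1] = 36*j + 4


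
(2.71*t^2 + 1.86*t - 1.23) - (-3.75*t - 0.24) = 2.71*t^2 + 5.61*t - 0.99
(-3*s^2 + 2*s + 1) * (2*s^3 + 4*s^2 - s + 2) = -6*s^5 - 8*s^4 + 13*s^3 - 4*s^2 + 3*s + 2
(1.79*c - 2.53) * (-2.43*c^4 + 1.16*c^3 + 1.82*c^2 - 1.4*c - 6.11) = -4.3497*c^5 + 8.2243*c^4 + 0.323*c^3 - 7.1106*c^2 - 7.3949*c + 15.4583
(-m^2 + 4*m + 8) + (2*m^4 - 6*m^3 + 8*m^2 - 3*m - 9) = 2*m^4 - 6*m^3 + 7*m^2 + m - 1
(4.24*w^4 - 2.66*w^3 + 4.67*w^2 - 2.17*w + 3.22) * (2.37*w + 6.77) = 10.0488*w^5 + 22.4006*w^4 - 6.9403*w^3 + 26.473*w^2 - 7.0595*w + 21.7994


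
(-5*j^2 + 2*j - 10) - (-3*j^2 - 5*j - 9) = -2*j^2 + 7*j - 1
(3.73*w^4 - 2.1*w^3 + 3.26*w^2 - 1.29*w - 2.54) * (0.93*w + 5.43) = 3.4689*w^5 + 18.3009*w^4 - 8.3712*w^3 + 16.5021*w^2 - 9.3669*w - 13.7922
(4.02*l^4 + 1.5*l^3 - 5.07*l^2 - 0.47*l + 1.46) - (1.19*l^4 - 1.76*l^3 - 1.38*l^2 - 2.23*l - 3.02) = 2.83*l^4 + 3.26*l^3 - 3.69*l^2 + 1.76*l + 4.48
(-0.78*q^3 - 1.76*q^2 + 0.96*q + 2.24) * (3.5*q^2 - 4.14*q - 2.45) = -2.73*q^5 - 2.9308*q^4 + 12.5574*q^3 + 8.1776*q^2 - 11.6256*q - 5.488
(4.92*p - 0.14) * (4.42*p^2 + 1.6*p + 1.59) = 21.7464*p^3 + 7.2532*p^2 + 7.5988*p - 0.2226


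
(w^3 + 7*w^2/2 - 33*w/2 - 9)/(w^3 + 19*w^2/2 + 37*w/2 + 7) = (w^2 + 3*w - 18)/(w^2 + 9*w + 14)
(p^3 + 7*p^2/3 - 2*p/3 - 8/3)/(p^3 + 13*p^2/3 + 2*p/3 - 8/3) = (3*p^3 + 7*p^2 - 2*p - 8)/(3*p^3 + 13*p^2 + 2*p - 8)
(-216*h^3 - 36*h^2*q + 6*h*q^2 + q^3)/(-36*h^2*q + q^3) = (6*h + q)/q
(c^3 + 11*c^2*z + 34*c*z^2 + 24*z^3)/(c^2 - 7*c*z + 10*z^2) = (c^3 + 11*c^2*z + 34*c*z^2 + 24*z^3)/(c^2 - 7*c*z + 10*z^2)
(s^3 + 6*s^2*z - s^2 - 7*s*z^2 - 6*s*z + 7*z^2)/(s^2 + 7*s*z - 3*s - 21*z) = (s^2 - s*z - s + z)/(s - 3)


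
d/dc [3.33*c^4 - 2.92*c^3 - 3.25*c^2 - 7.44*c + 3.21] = 13.32*c^3 - 8.76*c^2 - 6.5*c - 7.44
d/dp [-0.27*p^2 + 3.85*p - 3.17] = 3.85 - 0.54*p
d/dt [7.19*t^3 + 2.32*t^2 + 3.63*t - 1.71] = 21.57*t^2 + 4.64*t + 3.63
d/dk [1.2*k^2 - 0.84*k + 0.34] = 2.4*k - 0.84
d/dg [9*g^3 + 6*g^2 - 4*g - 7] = 27*g^2 + 12*g - 4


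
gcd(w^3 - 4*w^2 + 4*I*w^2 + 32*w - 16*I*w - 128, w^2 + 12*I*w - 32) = w + 8*I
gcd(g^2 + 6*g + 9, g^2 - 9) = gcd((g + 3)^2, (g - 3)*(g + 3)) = g + 3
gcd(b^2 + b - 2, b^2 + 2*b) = b + 2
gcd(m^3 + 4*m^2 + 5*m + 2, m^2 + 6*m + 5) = m + 1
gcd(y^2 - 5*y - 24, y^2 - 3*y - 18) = y + 3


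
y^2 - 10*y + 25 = (y - 5)^2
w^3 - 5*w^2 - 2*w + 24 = (w - 4)*(w - 3)*(w + 2)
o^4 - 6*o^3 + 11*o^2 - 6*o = o*(o - 3)*(o - 2)*(o - 1)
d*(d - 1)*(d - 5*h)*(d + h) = d^4 - 4*d^3*h - d^3 - 5*d^2*h^2 + 4*d^2*h + 5*d*h^2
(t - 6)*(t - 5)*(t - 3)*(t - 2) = t^4 - 16*t^3 + 91*t^2 - 216*t + 180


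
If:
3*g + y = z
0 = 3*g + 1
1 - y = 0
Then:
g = -1/3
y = 1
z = 0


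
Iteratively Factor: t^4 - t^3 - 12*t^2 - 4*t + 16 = (t + 2)*(t^3 - 3*t^2 - 6*t + 8) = (t - 4)*(t + 2)*(t^2 + t - 2) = (t - 4)*(t - 1)*(t + 2)*(t + 2)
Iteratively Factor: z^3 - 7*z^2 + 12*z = (z - 3)*(z^2 - 4*z) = z*(z - 3)*(z - 4)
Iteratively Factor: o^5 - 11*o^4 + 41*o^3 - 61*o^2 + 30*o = (o - 5)*(o^4 - 6*o^3 + 11*o^2 - 6*o) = (o - 5)*(o - 3)*(o^3 - 3*o^2 + 2*o) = (o - 5)*(o - 3)*(o - 2)*(o^2 - o) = o*(o - 5)*(o - 3)*(o - 2)*(o - 1)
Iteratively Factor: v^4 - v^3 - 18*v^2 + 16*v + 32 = (v + 1)*(v^3 - 2*v^2 - 16*v + 32) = (v + 1)*(v + 4)*(v^2 - 6*v + 8) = (v - 2)*(v + 1)*(v + 4)*(v - 4)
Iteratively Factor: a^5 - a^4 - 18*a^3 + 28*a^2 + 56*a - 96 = (a - 2)*(a^4 + a^3 - 16*a^2 - 4*a + 48) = (a - 2)*(a + 4)*(a^3 - 3*a^2 - 4*a + 12) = (a - 3)*(a - 2)*(a + 4)*(a^2 - 4) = (a - 3)*(a - 2)^2*(a + 4)*(a + 2)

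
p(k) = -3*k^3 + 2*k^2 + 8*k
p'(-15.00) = -2077.00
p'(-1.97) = -34.81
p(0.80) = 6.14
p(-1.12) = -2.24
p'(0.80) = 5.44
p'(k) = -9*k^2 + 4*k + 8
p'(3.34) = -79.04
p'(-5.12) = -248.41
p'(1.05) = 2.28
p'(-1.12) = -7.77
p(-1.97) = 14.94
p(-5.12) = 414.12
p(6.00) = -528.00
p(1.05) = 7.13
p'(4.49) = -155.48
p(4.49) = -195.32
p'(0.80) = 5.44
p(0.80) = 6.14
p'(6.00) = -292.00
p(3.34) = -62.75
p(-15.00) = 10455.00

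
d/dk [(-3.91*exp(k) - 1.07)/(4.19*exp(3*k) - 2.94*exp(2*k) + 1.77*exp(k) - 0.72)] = (32.7658*exp(3*k) + 1.9545*exp(2*k) - 6.2916*exp(k) + 4.7091)*exp(k)/(17.5561*exp(6*k) - 24.6372*exp(5*k) + 23.4762*exp(4*k) - 16.4412*exp(3*k) + 7.3665*exp(2*k) - 2.5488*exp(k) + 0.5184)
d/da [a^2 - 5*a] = 2*a - 5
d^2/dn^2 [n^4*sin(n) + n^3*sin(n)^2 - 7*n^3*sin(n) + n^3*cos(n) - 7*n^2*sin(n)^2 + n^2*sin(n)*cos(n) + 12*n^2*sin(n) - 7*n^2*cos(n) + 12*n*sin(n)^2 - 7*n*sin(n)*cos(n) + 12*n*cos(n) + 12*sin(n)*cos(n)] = -n^4*sin(n) + 7*sqrt(2)*n^3*sin(n + pi/4) + 2*n^3*cos(2*n) - 6*n^2*sin(n) + 4*n^2*sin(2*n) - 35*n^2*cos(n) - 14*n^2*cos(2*n) - 14*n*sin(n) - 14*n*sin(2*n) + 42*n*cos(n) + 25*n*cos(2*n) + 3*n + sin(2*n) - 14*cos(n) - 7*cos(2*n) - 7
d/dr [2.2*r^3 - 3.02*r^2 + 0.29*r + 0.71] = 6.6*r^2 - 6.04*r + 0.29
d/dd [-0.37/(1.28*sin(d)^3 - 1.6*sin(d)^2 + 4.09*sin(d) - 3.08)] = (1.4208*sin(d)^2 - 1.184*sin(d) + 1.5133)*cos(d)/(1.28*sin(d)^3 - 1.6*sin(d)^2 + 4.09*sin(d) - 3.08)^2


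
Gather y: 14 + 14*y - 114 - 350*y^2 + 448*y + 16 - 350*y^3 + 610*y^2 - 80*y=-350*y^3 + 260*y^2 + 382*y - 84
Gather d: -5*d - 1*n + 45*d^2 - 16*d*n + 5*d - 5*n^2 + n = 45*d^2 - 16*d*n - 5*n^2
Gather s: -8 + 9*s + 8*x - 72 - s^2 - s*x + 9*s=-s^2 + s*(18 - x) + 8*x - 80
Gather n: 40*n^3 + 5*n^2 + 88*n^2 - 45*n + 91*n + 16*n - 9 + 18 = 40*n^3 + 93*n^2 + 62*n + 9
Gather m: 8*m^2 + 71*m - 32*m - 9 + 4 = 8*m^2 + 39*m - 5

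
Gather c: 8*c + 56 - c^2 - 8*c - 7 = 49 - c^2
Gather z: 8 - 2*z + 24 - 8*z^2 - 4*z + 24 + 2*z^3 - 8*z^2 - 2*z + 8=2*z^3 - 16*z^2 - 8*z + 64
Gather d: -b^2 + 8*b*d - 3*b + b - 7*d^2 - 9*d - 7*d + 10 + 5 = -b^2 - 2*b - 7*d^2 + d*(8*b - 16) + 15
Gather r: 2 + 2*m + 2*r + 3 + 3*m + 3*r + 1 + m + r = 6*m + 6*r + 6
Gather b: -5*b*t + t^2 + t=-5*b*t + t^2 + t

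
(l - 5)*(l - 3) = l^2 - 8*l + 15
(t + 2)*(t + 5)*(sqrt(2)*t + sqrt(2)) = sqrt(2)*t^3 + 8*sqrt(2)*t^2 + 17*sqrt(2)*t + 10*sqrt(2)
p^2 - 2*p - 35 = (p - 7)*(p + 5)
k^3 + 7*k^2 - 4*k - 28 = (k - 2)*(k + 2)*(k + 7)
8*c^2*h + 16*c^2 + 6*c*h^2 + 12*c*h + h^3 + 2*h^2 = (2*c + h)*(4*c + h)*(h + 2)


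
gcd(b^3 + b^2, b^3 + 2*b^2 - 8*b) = b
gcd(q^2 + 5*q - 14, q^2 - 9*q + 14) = q - 2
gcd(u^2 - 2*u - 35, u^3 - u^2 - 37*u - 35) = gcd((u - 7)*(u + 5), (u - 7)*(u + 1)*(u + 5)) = u^2 - 2*u - 35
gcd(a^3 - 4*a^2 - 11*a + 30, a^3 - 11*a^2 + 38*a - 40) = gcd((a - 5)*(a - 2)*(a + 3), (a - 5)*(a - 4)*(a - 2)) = a^2 - 7*a + 10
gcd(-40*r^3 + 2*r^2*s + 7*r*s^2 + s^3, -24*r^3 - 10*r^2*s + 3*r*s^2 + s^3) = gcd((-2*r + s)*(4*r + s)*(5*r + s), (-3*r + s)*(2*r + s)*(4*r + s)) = 4*r + s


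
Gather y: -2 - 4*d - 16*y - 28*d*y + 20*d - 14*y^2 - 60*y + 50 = 16*d - 14*y^2 + y*(-28*d - 76) + 48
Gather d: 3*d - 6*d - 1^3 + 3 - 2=-3*d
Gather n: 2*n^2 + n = 2*n^2 + n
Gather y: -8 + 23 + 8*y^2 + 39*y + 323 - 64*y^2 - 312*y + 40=-56*y^2 - 273*y + 378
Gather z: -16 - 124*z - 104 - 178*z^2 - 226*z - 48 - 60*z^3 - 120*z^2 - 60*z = -60*z^3 - 298*z^2 - 410*z - 168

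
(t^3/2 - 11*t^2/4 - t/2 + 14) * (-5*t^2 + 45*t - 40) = -5*t^5/2 + 145*t^4/4 - 565*t^3/4 + 35*t^2/2 + 650*t - 560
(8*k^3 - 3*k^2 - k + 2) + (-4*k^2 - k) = 8*k^3 - 7*k^2 - 2*k + 2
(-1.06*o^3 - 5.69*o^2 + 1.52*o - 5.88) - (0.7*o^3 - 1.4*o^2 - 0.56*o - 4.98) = -1.76*o^3 - 4.29*o^2 + 2.08*o - 0.899999999999999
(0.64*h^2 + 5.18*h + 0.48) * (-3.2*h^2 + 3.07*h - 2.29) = -2.048*h^4 - 14.6112*h^3 + 12.901*h^2 - 10.3886*h - 1.0992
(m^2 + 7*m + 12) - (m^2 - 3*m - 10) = 10*m + 22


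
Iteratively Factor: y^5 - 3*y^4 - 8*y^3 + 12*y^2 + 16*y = (y - 4)*(y^4 + y^3 - 4*y^2 - 4*y) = (y - 4)*(y + 1)*(y^3 - 4*y) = y*(y - 4)*(y + 1)*(y^2 - 4) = y*(y - 4)*(y + 1)*(y + 2)*(y - 2)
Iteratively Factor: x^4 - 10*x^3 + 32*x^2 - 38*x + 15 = (x - 1)*(x^3 - 9*x^2 + 23*x - 15) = (x - 5)*(x - 1)*(x^2 - 4*x + 3) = (x - 5)*(x - 1)^2*(x - 3)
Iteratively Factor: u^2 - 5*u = (u)*(u - 5)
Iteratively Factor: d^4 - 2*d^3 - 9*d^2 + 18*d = (d - 2)*(d^3 - 9*d) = (d - 3)*(d - 2)*(d^2 + 3*d) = d*(d - 3)*(d - 2)*(d + 3)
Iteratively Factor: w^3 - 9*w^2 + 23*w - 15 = (w - 3)*(w^2 - 6*w + 5) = (w - 3)*(w - 1)*(w - 5)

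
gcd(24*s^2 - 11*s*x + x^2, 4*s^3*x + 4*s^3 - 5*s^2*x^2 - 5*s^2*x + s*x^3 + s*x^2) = 1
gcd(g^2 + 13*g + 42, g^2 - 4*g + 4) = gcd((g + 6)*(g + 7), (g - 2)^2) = 1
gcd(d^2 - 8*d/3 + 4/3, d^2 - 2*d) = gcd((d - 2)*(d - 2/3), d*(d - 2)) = d - 2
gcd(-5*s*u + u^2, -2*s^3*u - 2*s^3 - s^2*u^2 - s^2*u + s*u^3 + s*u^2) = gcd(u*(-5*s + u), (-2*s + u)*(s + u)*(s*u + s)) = 1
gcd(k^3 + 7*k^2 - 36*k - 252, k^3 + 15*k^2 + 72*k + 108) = k + 6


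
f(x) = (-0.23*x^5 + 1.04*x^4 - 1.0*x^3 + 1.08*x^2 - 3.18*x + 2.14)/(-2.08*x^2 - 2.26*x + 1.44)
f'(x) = (4.16*x + 2.26)*(-0.23*x^5 + 1.04*x^4 - 1.0*x^3 + 1.08*x^2 - 3.18*x + 2.14)/(-2.08*x^2 - 2.26*x + 1.44)^2 + (-1.15*x^4 + 4.16*x^3 - 3.0*x^2 + 2.16*x - 3.18)/(-2.08*x^2 - 2.26*x + 1.44)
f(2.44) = -0.20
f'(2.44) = -0.09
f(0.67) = -0.37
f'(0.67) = 3.89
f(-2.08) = -17.79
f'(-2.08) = -11.94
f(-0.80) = 3.33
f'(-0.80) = -6.78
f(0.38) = 3.75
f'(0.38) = 42.04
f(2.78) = -0.20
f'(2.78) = 0.11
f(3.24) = -0.06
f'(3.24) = 0.50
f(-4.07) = -26.98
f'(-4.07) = 10.99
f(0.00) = 1.49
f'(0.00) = 0.12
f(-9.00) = -144.87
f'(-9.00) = 39.18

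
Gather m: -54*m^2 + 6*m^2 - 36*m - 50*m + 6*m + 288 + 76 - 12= -48*m^2 - 80*m + 352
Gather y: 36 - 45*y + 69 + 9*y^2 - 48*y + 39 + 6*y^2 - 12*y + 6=15*y^2 - 105*y + 150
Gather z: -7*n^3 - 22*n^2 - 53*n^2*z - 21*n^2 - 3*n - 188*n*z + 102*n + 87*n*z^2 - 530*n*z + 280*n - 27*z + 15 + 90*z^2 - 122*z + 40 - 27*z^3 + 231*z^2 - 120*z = -7*n^3 - 43*n^2 + 379*n - 27*z^3 + z^2*(87*n + 321) + z*(-53*n^2 - 718*n - 269) + 55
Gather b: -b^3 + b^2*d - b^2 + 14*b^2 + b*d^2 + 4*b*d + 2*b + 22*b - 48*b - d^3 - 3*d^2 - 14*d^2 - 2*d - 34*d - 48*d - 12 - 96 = -b^3 + b^2*(d + 13) + b*(d^2 + 4*d - 24) - d^3 - 17*d^2 - 84*d - 108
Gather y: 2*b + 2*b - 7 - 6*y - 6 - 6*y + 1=4*b - 12*y - 12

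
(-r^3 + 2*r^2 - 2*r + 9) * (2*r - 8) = -2*r^4 + 12*r^3 - 20*r^2 + 34*r - 72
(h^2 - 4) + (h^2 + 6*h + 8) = 2*h^2 + 6*h + 4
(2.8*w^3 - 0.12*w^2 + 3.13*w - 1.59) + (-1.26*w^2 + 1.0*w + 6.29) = 2.8*w^3 - 1.38*w^2 + 4.13*w + 4.7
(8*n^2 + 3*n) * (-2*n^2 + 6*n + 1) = -16*n^4 + 42*n^3 + 26*n^2 + 3*n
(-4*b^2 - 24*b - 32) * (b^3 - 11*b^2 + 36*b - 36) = -4*b^5 + 20*b^4 + 88*b^3 - 368*b^2 - 288*b + 1152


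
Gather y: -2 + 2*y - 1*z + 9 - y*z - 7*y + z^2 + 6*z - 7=y*(-z - 5) + z^2 + 5*z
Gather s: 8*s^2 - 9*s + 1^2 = 8*s^2 - 9*s + 1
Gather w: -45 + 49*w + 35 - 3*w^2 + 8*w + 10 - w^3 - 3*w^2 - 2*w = -w^3 - 6*w^2 + 55*w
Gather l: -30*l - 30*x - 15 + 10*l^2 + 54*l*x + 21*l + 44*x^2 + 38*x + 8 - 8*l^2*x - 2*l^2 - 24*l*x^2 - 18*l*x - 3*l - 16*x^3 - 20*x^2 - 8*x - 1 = l^2*(8 - 8*x) + l*(-24*x^2 + 36*x - 12) - 16*x^3 + 24*x^2 - 8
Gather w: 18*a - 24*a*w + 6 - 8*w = 18*a + w*(-24*a - 8) + 6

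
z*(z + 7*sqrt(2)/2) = z^2 + 7*sqrt(2)*z/2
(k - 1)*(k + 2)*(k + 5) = k^3 + 6*k^2 + 3*k - 10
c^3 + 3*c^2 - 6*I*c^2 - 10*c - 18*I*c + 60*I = (c - 2)*(c + 5)*(c - 6*I)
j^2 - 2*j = j*(j - 2)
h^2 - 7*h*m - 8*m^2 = (h - 8*m)*(h + m)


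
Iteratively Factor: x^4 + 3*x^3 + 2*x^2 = (x)*(x^3 + 3*x^2 + 2*x) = x*(x + 1)*(x^2 + 2*x) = x^2*(x + 1)*(x + 2)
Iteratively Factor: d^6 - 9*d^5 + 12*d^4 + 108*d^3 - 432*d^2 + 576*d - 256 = (d + 4)*(d^5 - 13*d^4 + 64*d^3 - 148*d^2 + 160*d - 64) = (d - 1)*(d + 4)*(d^4 - 12*d^3 + 52*d^2 - 96*d + 64) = (d - 2)*(d - 1)*(d + 4)*(d^3 - 10*d^2 + 32*d - 32) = (d - 4)*(d - 2)*(d - 1)*(d + 4)*(d^2 - 6*d + 8) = (d - 4)*(d - 2)^2*(d - 1)*(d + 4)*(d - 4)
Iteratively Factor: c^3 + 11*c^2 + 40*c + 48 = (c + 4)*(c^2 + 7*c + 12) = (c + 3)*(c + 4)*(c + 4)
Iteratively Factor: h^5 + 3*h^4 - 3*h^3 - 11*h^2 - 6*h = (h + 3)*(h^4 - 3*h^2 - 2*h) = (h - 2)*(h + 3)*(h^3 + 2*h^2 + h) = h*(h - 2)*(h + 3)*(h^2 + 2*h + 1) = h*(h - 2)*(h + 1)*(h + 3)*(h + 1)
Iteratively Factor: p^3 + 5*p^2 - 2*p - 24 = (p + 3)*(p^2 + 2*p - 8) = (p + 3)*(p + 4)*(p - 2)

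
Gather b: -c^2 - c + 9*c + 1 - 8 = -c^2 + 8*c - 7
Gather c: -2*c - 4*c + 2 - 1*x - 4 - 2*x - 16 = -6*c - 3*x - 18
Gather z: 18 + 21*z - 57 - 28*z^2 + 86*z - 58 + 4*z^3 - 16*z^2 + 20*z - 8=4*z^3 - 44*z^2 + 127*z - 105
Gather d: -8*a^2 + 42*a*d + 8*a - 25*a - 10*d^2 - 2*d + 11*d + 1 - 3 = -8*a^2 - 17*a - 10*d^2 + d*(42*a + 9) - 2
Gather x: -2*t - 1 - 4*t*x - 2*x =-2*t + x*(-4*t - 2) - 1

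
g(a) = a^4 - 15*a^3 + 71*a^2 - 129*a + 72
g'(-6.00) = -3465.00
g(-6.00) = 7938.00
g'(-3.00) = -1068.00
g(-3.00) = 1584.00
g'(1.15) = -19.13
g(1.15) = -3.52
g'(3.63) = -15.17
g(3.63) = -4.56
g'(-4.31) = -1897.20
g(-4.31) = 3492.91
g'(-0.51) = -213.66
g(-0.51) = 158.31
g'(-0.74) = -260.34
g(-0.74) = 212.72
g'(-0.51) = -213.66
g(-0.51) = 158.31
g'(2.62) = 6.08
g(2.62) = -1.26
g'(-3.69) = -1466.68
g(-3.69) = 2453.80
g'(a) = 4*a^3 - 45*a^2 + 142*a - 129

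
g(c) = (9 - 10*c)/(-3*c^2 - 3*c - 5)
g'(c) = (9 - 10*c)*(6*c + 3)/(-3*c^2 - 3*c - 5)^2 - 10/(-3*c^2 - 3*c - 5)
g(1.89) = 0.46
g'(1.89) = 0.16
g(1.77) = 0.44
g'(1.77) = 0.20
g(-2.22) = -2.38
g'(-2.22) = -1.11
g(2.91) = 0.51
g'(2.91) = -0.01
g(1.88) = 0.46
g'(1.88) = 0.16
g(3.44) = 0.50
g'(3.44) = -0.04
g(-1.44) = -3.39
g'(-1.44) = -1.32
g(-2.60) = -2.00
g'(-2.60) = -0.87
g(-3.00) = -1.70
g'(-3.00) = -0.67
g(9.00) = 0.29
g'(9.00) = -0.02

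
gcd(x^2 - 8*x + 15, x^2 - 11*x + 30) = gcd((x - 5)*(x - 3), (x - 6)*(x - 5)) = x - 5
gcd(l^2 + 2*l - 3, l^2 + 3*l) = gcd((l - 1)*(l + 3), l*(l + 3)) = l + 3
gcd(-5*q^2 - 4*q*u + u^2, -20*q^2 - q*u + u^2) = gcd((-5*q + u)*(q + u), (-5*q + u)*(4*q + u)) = 5*q - u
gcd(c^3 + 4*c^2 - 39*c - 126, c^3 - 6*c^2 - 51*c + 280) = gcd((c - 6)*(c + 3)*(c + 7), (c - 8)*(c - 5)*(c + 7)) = c + 7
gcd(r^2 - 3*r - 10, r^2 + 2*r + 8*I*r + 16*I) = r + 2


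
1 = 1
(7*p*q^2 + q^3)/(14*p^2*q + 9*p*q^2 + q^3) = q/(2*p + q)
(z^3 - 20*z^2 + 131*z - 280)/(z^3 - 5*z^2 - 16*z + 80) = (z^2 - 15*z + 56)/(z^2 - 16)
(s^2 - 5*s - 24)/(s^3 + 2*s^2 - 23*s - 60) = (s - 8)/(s^2 - s - 20)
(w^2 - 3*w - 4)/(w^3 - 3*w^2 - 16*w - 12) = (w - 4)/(w^2 - 4*w - 12)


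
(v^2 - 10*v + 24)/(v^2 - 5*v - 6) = (v - 4)/(v + 1)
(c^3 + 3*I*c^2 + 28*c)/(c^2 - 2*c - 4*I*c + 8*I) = c*(c + 7*I)/(c - 2)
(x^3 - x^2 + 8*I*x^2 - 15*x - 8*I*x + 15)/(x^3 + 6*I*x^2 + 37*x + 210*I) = (x^2 + x*(-1 + 3*I) - 3*I)/(x^2 + I*x + 42)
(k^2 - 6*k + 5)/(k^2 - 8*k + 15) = (k - 1)/(k - 3)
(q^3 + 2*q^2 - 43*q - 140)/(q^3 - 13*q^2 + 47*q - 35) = (q^2 + 9*q + 20)/(q^2 - 6*q + 5)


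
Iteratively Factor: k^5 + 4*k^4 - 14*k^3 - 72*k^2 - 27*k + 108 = (k + 3)*(k^4 + k^3 - 17*k^2 - 21*k + 36) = (k + 3)^2*(k^3 - 2*k^2 - 11*k + 12) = (k + 3)^3*(k^2 - 5*k + 4) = (k - 4)*(k + 3)^3*(k - 1)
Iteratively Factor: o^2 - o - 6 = (o - 3)*(o + 2)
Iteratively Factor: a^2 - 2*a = (a - 2)*(a)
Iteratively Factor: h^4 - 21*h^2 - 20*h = (h + 1)*(h^3 - h^2 - 20*h) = h*(h + 1)*(h^2 - h - 20) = h*(h - 5)*(h + 1)*(h + 4)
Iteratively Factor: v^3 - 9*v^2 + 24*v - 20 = (v - 2)*(v^2 - 7*v + 10) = (v - 2)^2*(v - 5)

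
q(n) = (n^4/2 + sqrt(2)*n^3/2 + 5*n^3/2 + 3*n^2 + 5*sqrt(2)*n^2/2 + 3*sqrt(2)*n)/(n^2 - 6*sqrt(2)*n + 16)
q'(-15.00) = -8.46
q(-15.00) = 43.16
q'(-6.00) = -1.23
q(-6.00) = 1.60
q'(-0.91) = -0.06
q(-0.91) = -0.02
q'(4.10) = -144.90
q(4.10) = -247.31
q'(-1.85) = 0.01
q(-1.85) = 0.00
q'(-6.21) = -1.36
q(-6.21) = 1.88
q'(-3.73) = -0.21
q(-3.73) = 0.09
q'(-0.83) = -0.06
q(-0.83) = -0.03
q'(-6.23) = -1.37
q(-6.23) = 1.90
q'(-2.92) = -0.04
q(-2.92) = 0.00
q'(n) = (-2*n + 6*sqrt(2))*(n^4/2 + sqrt(2)*n^3/2 + 5*n^3/2 + 3*n^2 + 5*sqrt(2)*n^2/2 + 3*sqrt(2)*n)/(n^2 - 6*sqrt(2)*n + 16)^2 + (2*n^3 + 3*sqrt(2)*n^2/2 + 15*n^2/2 + 6*n + 5*sqrt(2)*n + 3*sqrt(2))/(n^2 - 6*sqrt(2)*n + 16) = (2*n^5 - 17*sqrt(2)*n^4 + 5*n^4 - 60*sqrt(2)*n^3 + 40*n^3 + 6*sqrt(2)*n^2 + 180*n^2 + 192*n + 160*sqrt(2)*n + 96*sqrt(2))/(2*(n^4 - 12*sqrt(2)*n^3 + 104*n^2 - 192*sqrt(2)*n + 256))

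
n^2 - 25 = (n - 5)*(n + 5)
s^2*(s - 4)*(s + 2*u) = s^4 + 2*s^3*u - 4*s^3 - 8*s^2*u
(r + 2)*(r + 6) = r^2 + 8*r + 12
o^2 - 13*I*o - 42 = (o - 7*I)*(o - 6*I)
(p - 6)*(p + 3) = p^2 - 3*p - 18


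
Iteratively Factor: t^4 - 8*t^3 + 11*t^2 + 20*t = (t + 1)*(t^3 - 9*t^2 + 20*t) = (t - 5)*(t + 1)*(t^2 - 4*t) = (t - 5)*(t - 4)*(t + 1)*(t)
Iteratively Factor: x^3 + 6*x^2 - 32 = (x + 4)*(x^2 + 2*x - 8) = (x - 2)*(x + 4)*(x + 4)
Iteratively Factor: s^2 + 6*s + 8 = (s + 2)*(s + 4)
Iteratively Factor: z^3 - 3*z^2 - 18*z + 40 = (z - 5)*(z^2 + 2*z - 8) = (z - 5)*(z - 2)*(z + 4)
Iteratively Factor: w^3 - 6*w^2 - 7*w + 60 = (w + 3)*(w^2 - 9*w + 20) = (w - 4)*(w + 3)*(w - 5)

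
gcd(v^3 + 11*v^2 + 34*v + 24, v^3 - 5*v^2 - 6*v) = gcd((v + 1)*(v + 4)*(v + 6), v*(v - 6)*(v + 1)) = v + 1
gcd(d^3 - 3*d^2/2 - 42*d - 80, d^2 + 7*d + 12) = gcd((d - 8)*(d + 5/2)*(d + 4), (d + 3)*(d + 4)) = d + 4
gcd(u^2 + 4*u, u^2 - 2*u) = u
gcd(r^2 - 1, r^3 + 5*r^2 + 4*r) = r + 1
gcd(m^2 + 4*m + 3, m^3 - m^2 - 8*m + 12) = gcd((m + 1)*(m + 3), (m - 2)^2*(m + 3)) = m + 3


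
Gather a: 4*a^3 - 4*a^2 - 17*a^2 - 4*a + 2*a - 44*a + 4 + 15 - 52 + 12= 4*a^3 - 21*a^2 - 46*a - 21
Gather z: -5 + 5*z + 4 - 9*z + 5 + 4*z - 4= 0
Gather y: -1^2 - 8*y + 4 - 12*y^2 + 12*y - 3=-12*y^2 + 4*y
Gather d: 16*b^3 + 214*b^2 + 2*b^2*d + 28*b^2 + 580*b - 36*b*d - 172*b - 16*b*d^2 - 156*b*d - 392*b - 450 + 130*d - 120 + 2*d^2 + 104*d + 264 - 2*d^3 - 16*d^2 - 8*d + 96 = 16*b^3 + 242*b^2 + 16*b - 2*d^3 + d^2*(-16*b - 14) + d*(2*b^2 - 192*b + 226) - 210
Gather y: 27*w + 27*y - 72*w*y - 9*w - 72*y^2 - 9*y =18*w - 72*y^2 + y*(18 - 72*w)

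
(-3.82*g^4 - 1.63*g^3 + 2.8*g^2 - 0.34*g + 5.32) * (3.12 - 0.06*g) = 0.2292*g^5 - 11.8206*g^4 - 5.2536*g^3 + 8.7564*g^2 - 1.38*g + 16.5984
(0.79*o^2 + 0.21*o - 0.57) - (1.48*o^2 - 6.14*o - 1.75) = -0.69*o^2 + 6.35*o + 1.18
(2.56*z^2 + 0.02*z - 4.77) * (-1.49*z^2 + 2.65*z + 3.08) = -3.8144*z^4 + 6.7542*z^3 + 15.0451*z^2 - 12.5789*z - 14.6916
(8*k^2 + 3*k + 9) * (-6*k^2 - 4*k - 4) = -48*k^4 - 50*k^3 - 98*k^2 - 48*k - 36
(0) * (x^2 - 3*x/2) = 0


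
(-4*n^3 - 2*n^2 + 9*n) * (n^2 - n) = -4*n^5 + 2*n^4 + 11*n^3 - 9*n^2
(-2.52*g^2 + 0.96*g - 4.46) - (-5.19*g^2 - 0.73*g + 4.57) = 2.67*g^2 + 1.69*g - 9.03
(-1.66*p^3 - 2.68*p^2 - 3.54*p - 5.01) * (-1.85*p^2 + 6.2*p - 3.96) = 3.071*p^5 - 5.334*p^4 - 3.4934*p^3 - 2.0667*p^2 - 17.0436*p + 19.8396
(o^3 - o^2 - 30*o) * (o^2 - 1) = o^5 - o^4 - 31*o^3 + o^2 + 30*o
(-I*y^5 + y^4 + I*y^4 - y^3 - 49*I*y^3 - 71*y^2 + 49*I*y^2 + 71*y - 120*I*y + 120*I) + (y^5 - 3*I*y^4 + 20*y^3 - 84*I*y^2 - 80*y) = y^5 - I*y^5 + y^4 - 2*I*y^4 + 19*y^3 - 49*I*y^3 - 71*y^2 - 35*I*y^2 - 9*y - 120*I*y + 120*I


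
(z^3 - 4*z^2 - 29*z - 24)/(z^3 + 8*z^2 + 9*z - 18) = (z^2 - 7*z - 8)/(z^2 + 5*z - 6)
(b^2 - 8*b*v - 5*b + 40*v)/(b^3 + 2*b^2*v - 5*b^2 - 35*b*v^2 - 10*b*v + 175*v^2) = (-b + 8*v)/(-b^2 - 2*b*v + 35*v^2)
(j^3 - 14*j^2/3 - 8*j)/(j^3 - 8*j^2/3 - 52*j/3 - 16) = j/(j + 2)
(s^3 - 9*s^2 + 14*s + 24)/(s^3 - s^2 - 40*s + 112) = (s^2 - 5*s - 6)/(s^2 + 3*s - 28)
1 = 1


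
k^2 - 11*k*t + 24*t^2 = (k - 8*t)*(k - 3*t)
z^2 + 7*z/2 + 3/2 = (z + 1/2)*(z + 3)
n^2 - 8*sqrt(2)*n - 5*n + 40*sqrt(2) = (n - 5)*(n - 8*sqrt(2))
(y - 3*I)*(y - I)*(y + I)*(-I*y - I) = -I*y^4 - 3*y^3 - I*y^3 - 3*y^2 - I*y^2 - 3*y - I*y - 3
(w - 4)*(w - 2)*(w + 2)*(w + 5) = w^4 + w^3 - 24*w^2 - 4*w + 80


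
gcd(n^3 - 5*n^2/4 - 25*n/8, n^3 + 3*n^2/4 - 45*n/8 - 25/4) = n^2 - 5*n/4 - 25/8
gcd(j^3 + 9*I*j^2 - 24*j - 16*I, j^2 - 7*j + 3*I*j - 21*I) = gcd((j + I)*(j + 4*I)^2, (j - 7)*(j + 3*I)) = 1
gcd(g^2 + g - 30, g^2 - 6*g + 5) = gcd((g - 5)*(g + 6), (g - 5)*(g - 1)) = g - 5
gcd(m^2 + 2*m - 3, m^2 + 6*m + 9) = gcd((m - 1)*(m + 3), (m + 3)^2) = m + 3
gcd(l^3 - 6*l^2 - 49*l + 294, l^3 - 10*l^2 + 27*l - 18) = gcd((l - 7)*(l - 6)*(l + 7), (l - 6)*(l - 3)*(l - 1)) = l - 6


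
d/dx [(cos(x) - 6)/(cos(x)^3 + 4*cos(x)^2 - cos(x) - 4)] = (-93*cos(x)/2 - 7*cos(2*x) + cos(3*x)/2 + 3)/((cos(x) + 4)^2*sin(x)^3)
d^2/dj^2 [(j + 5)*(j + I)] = 2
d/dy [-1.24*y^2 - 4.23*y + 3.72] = -2.48*y - 4.23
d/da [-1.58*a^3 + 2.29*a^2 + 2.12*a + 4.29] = -4.74*a^2 + 4.58*a + 2.12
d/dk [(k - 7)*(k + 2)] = 2*k - 5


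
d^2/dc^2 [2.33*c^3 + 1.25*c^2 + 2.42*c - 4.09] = 13.98*c + 2.5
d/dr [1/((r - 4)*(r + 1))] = (3 - 2*r)/(r^4 - 6*r^3 + r^2 + 24*r + 16)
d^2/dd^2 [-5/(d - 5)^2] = -30/(d - 5)^4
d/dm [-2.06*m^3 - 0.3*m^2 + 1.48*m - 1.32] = -6.18*m^2 - 0.6*m + 1.48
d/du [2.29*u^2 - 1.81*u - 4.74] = 4.58*u - 1.81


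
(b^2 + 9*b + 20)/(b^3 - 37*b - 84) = (b + 5)/(b^2 - 4*b - 21)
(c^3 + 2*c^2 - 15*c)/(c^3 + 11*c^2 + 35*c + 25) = c*(c - 3)/(c^2 + 6*c + 5)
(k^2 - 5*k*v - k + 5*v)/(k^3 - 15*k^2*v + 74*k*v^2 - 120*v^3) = (k - 1)/(k^2 - 10*k*v + 24*v^2)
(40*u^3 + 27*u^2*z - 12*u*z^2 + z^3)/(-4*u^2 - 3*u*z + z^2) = (40*u^2 - 13*u*z + z^2)/(-4*u + z)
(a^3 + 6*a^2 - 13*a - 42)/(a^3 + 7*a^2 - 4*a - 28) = (a - 3)/(a - 2)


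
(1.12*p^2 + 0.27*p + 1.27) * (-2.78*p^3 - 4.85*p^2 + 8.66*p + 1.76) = -3.1136*p^5 - 6.1826*p^4 + 4.8591*p^3 - 1.8501*p^2 + 11.4734*p + 2.2352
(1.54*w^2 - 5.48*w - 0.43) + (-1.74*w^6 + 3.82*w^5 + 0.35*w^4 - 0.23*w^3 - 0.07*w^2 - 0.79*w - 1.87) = -1.74*w^6 + 3.82*w^5 + 0.35*w^4 - 0.23*w^3 + 1.47*w^2 - 6.27*w - 2.3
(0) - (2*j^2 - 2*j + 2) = -2*j^2 + 2*j - 2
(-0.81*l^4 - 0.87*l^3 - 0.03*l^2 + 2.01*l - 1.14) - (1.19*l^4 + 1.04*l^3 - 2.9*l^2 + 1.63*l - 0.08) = -2.0*l^4 - 1.91*l^3 + 2.87*l^2 + 0.38*l - 1.06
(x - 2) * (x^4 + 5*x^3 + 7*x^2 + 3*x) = x^5 + 3*x^4 - 3*x^3 - 11*x^2 - 6*x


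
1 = 1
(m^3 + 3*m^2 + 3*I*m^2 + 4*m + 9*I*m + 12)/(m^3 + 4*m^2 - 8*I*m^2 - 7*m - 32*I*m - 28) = (m^2 + m*(3 + 4*I) + 12*I)/(m^2 + m*(4 - 7*I) - 28*I)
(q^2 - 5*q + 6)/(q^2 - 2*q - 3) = (q - 2)/(q + 1)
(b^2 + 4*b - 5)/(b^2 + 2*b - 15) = (b - 1)/(b - 3)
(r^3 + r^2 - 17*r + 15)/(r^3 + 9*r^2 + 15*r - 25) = (r - 3)/(r + 5)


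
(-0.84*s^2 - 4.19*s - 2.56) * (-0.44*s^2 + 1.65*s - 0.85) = 0.3696*s^4 + 0.4576*s^3 - 5.0731*s^2 - 0.6625*s + 2.176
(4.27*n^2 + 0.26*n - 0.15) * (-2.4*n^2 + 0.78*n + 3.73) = -10.248*n^4 + 2.7066*n^3 + 16.4899*n^2 + 0.8528*n - 0.5595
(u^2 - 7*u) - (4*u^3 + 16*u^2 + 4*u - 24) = -4*u^3 - 15*u^2 - 11*u + 24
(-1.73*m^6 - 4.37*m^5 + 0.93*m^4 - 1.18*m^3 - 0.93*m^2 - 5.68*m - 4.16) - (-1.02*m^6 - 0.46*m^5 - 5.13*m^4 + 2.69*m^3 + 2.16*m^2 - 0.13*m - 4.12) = -0.71*m^6 - 3.91*m^5 + 6.06*m^4 - 3.87*m^3 - 3.09*m^2 - 5.55*m - 0.04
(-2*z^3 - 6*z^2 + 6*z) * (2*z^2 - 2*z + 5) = -4*z^5 - 8*z^4 + 14*z^3 - 42*z^2 + 30*z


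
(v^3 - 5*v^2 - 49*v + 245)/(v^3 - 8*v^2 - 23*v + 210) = (v^2 + 2*v - 35)/(v^2 - v - 30)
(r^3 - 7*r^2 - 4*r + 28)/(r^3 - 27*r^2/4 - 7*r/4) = 4*(r^2 - 4)/(r*(4*r + 1))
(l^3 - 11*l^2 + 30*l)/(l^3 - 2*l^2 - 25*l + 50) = l*(l - 6)/(l^2 + 3*l - 10)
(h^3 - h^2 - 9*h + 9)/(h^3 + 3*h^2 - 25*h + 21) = (h + 3)/(h + 7)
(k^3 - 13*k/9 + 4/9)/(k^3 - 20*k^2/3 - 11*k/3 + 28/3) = (k - 1/3)/(k - 7)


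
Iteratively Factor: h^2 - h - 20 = (h + 4)*(h - 5)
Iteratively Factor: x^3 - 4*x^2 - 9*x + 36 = (x - 4)*(x^2 - 9) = (x - 4)*(x + 3)*(x - 3)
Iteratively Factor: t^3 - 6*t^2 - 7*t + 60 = (t + 3)*(t^2 - 9*t + 20) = (t - 5)*(t + 3)*(t - 4)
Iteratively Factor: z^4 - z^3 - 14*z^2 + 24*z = (z - 2)*(z^3 + z^2 - 12*z) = z*(z - 2)*(z^2 + z - 12) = z*(z - 2)*(z + 4)*(z - 3)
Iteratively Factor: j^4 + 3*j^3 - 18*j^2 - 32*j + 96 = (j - 3)*(j^3 + 6*j^2 - 32) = (j - 3)*(j + 4)*(j^2 + 2*j - 8) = (j - 3)*(j + 4)^2*(j - 2)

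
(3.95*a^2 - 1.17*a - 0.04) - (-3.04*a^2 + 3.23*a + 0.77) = 6.99*a^2 - 4.4*a - 0.81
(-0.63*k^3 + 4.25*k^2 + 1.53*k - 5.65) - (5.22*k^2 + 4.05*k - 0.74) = -0.63*k^3 - 0.97*k^2 - 2.52*k - 4.91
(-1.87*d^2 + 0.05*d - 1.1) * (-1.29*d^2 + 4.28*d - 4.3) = 2.4123*d^4 - 8.0681*d^3 + 9.674*d^2 - 4.923*d + 4.73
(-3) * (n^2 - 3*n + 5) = -3*n^2 + 9*n - 15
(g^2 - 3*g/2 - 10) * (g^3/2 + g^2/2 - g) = g^5/2 - g^4/4 - 27*g^3/4 - 7*g^2/2 + 10*g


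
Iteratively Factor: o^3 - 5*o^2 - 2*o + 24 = (o - 3)*(o^2 - 2*o - 8) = (o - 3)*(o + 2)*(o - 4)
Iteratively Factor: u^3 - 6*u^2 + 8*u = (u)*(u^2 - 6*u + 8) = u*(u - 2)*(u - 4)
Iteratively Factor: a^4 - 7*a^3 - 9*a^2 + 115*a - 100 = (a - 1)*(a^3 - 6*a^2 - 15*a + 100) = (a - 5)*(a - 1)*(a^2 - a - 20) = (a - 5)^2*(a - 1)*(a + 4)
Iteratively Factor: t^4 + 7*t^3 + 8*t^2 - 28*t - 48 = (t - 2)*(t^3 + 9*t^2 + 26*t + 24) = (t - 2)*(t + 2)*(t^2 + 7*t + 12) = (t - 2)*(t + 2)*(t + 3)*(t + 4)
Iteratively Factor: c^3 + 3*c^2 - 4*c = (c + 4)*(c^2 - c) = c*(c + 4)*(c - 1)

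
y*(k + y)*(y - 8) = k*y^2 - 8*k*y + y^3 - 8*y^2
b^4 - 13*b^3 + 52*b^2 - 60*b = b*(b - 6)*(b - 5)*(b - 2)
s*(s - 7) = s^2 - 7*s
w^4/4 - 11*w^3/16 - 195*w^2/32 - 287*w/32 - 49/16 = (w/4 + 1/2)*(w - 7)*(w + 1/2)*(w + 7/4)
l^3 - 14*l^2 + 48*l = l*(l - 8)*(l - 6)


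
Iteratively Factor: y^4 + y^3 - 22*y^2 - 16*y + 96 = (y - 2)*(y^3 + 3*y^2 - 16*y - 48) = (y - 2)*(y + 4)*(y^2 - y - 12) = (y - 4)*(y - 2)*(y + 4)*(y + 3)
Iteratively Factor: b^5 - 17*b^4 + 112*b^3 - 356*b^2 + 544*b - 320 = (b - 5)*(b^4 - 12*b^3 + 52*b^2 - 96*b + 64) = (b - 5)*(b - 2)*(b^3 - 10*b^2 + 32*b - 32) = (b - 5)*(b - 4)*(b - 2)*(b^2 - 6*b + 8) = (b - 5)*(b - 4)*(b - 2)^2*(b - 4)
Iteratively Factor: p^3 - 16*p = (p + 4)*(p^2 - 4*p) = (p - 4)*(p + 4)*(p)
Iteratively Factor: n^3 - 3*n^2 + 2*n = (n - 1)*(n^2 - 2*n) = n*(n - 1)*(n - 2)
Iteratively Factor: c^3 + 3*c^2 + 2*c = (c)*(c^2 + 3*c + 2) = c*(c + 2)*(c + 1)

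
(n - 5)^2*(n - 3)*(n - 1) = n^4 - 14*n^3 + 68*n^2 - 130*n + 75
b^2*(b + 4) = b^3 + 4*b^2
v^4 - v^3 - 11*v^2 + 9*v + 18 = (v - 3)*(v - 2)*(v + 1)*(v + 3)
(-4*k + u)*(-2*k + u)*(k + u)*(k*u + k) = 8*k^4*u + 8*k^4 + 2*k^3*u^2 + 2*k^3*u - 5*k^2*u^3 - 5*k^2*u^2 + k*u^4 + k*u^3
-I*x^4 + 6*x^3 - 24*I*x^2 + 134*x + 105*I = (x - 5*I)*(x + 3*I)*(x + 7*I)*(-I*x + 1)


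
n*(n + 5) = n^2 + 5*n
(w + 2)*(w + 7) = w^2 + 9*w + 14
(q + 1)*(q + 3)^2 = q^3 + 7*q^2 + 15*q + 9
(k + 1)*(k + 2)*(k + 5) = k^3 + 8*k^2 + 17*k + 10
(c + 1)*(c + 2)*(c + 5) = c^3 + 8*c^2 + 17*c + 10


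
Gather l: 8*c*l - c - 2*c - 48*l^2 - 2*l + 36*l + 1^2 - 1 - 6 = -3*c - 48*l^2 + l*(8*c + 34) - 6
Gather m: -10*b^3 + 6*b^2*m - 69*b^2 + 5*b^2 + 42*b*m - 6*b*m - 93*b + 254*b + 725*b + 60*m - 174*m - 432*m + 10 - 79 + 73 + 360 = -10*b^3 - 64*b^2 + 886*b + m*(6*b^2 + 36*b - 546) + 364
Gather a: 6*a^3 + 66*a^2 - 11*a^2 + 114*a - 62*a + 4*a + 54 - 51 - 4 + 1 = 6*a^3 + 55*a^2 + 56*a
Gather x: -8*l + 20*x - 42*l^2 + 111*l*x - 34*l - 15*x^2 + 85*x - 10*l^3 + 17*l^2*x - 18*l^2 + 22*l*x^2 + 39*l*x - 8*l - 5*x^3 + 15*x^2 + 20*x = -10*l^3 - 60*l^2 + 22*l*x^2 - 50*l - 5*x^3 + x*(17*l^2 + 150*l + 125)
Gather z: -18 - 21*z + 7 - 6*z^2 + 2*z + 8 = -6*z^2 - 19*z - 3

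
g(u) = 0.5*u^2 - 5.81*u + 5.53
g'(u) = 1.0*u - 5.81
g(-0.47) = 8.37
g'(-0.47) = -6.28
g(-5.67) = 54.55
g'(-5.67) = -11.48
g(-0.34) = 7.56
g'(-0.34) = -6.15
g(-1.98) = 18.99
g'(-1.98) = -7.79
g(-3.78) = 34.64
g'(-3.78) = -9.59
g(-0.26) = 7.07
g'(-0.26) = -6.07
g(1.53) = -2.19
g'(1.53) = -4.28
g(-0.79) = 10.43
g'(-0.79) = -6.60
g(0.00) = 5.53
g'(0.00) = -5.81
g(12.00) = 7.81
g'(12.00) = 6.19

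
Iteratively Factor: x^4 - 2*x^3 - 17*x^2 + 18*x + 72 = (x - 4)*(x^3 + 2*x^2 - 9*x - 18) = (x - 4)*(x - 3)*(x^2 + 5*x + 6) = (x - 4)*(x - 3)*(x + 2)*(x + 3)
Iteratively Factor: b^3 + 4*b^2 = (b)*(b^2 + 4*b) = b*(b + 4)*(b)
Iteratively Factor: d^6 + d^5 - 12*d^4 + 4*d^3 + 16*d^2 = (d)*(d^5 + d^4 - 12*d^3 + 4*d^2 + 16*d) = d*(d + 4)*(d^4 - 3*d^3 + 4*d) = d*(d - 2)*(d + 4)*(d^3 - d^2 - 2*d) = d*(d - 2)^2*(d + 4)*(d^2 + d) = d*(d - 2)^2*(d + 1)*(d + 4)*(d)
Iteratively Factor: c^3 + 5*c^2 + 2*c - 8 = (c + 4)*(c^2 + c - 2) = (c + 2)*(c + 4)*(c - 1)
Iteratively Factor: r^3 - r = (r - 1)*(r^2 + r) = r*(r - 1)*(r + 1)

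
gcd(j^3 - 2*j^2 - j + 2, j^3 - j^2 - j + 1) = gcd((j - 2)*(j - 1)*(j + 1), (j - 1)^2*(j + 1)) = j^2 - 1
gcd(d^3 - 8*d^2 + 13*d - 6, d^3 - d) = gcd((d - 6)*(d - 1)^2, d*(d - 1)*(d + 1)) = d - 1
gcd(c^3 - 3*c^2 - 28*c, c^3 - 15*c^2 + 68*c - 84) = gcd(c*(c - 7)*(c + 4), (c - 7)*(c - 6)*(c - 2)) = c - 7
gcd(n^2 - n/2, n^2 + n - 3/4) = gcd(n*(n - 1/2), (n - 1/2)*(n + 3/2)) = n - 1/2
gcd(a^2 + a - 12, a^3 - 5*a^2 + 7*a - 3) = a - 3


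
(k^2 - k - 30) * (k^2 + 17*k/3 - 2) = k^4 + 14*k^3/3 - 113*k^2/3 - 168*k + 60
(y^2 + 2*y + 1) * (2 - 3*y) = -3*y^3 - 4*y^2 + y + 2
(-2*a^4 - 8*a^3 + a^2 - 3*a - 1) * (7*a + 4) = -14*a^5 - 64*a^4 - 25*a^3 - 17*a^2 - 19*a - 4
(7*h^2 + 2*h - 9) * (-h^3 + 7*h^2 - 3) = -7*h^5 + 47*h^4 + 23*h^3 - 84*h^2 - 6*h + 27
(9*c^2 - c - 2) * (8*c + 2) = 72*c^3 + 10*c^2 - 18*c - 4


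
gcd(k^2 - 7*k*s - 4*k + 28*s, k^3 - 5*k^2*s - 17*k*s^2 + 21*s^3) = -k + 7*s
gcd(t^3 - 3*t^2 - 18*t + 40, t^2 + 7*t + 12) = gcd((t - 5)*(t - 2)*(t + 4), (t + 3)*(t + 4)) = t + 4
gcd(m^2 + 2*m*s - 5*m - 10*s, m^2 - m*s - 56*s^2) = 1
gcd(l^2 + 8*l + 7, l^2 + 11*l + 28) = l + 7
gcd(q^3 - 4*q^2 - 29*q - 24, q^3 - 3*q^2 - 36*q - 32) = q^2 - 7*q - 8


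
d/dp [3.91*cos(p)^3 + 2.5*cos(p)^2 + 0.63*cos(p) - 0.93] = (11.73*sin(p)^2 - 5.0*cos(p) - 12.36)*sin(p)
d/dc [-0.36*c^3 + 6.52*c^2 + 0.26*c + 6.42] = -1.08*c^2 + 13.04*c + 0.26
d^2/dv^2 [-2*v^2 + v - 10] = -4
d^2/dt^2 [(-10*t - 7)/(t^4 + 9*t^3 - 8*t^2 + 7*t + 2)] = 2*(-(10*t + 7)*(4*t^3 + 27*t^2 - 16*t + 7)^2 + (40*t^3 + 270*t^2 - 160*t + (10*t + 7)*(6*t^2 + 27*t - 8) + 70)*(t^4 + 9*t^3 - 8*t^2 + 7*t + 2))/(t^4 + 9*t^3 - 8*t^2 + 7*t + 2)^3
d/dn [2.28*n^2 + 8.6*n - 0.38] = 4.56*n + 8.6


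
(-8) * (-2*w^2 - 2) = 16*w^2 + 16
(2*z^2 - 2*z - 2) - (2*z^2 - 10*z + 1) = 8*z - 3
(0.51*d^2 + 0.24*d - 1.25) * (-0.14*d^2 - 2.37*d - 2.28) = -0.0714*d^4 - 1.2423*d^3 - 1.5566*d^2 + 2.4153*d + 2.85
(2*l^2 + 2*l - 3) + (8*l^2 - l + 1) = 10*l^2 + l - 2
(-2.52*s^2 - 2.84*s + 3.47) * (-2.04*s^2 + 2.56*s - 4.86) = 5.1408*s^4 - 0.6576*s^3 - 2.102*s^2 + 22.6856*s - 16.8642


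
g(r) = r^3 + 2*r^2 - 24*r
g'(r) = 3*r^2 + 4*r - 24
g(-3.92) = 64.58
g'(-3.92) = 6.42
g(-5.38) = 31.29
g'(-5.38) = 41.31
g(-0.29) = 7.10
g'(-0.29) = -24.91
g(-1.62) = 39.88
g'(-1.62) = -22.61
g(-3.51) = 65.64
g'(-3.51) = -1.08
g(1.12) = -22.97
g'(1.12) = -15.76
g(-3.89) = 64.76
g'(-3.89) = 5.84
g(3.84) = -6.05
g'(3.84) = 35.60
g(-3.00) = 63.00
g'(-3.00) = -9.00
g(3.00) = -27.00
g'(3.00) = 15.00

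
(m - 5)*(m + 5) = m^2 - 25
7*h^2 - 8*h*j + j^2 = (-7*h + j)*(-h + j)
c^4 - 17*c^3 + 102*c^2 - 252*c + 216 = (c - 6)^2*(c - 3)*(c - 2)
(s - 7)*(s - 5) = s^2 - 12*s + 35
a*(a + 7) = a^2 + 7*a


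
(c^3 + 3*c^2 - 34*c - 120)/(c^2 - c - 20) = (c^2 - c - 30)/(c - 5)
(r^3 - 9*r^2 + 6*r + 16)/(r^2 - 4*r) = (r^3 - 9*r^2 + 6*r + 16)/(r*(r - 4))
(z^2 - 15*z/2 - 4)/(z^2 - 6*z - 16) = (z + 1/2)/(z + 2)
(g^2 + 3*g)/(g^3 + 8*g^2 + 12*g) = (g + 3)/(g^2 + 8*g + 12)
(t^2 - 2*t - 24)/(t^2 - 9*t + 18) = (t + 4)/(t - 3)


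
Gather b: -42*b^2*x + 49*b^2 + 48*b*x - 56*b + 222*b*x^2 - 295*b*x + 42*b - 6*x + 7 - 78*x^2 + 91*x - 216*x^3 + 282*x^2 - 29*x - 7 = b^2*(49 - 42*x) + b*(222*x^2 - 247*x - 14) - 216*x^3 + 204*x^2 + 56*x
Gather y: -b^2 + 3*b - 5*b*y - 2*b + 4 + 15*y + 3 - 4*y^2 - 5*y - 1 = -b^2 + b - 4*y^2 + y*(10 - 5*b) + 6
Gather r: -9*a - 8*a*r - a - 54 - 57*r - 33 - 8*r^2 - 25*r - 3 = -10*a - 8*r^2 + r*(-8*a - 82) - 90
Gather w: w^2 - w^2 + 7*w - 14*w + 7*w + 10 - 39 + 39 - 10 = 0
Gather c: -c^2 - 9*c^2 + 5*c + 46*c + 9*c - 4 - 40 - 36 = -10*c^2 + 60*c - 80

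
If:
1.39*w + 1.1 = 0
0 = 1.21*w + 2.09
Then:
No Solution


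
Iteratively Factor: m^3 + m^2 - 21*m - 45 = (m + 3)*(m^2 - 2*m - 15) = (m + 3)^2*(m - 5)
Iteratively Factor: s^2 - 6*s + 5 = (s - 1)*(s - 5)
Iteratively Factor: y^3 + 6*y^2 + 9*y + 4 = (y + 4)*(y^2 + 2*y + 1) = (y + 1)*(y + 4)*(y + 1)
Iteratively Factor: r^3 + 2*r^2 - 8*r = (r)*(r^2 + 2*r - 8) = r*(r - 2)*(r + 4)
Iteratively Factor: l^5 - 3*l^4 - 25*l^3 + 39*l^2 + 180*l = (l + 3)*(l^4 - 6*l^3 - 7*l^2 + 60*l) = (l - 5)*(l + 3)*(l^3 - l^2 - 12*l) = (l - 5)*(l + 3)^2*(l^2 - 4*l) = l*(l - 5)*(l + 3)^2*(l - 4)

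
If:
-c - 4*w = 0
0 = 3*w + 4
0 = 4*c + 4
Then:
No Solution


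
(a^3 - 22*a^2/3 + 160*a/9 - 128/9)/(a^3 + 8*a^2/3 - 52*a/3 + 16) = (9*a^2 - 48*a + 64)/(3*(3*a^2 + 14*a - 24))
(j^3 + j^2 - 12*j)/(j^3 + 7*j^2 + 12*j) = (j - 3)/(j + 3)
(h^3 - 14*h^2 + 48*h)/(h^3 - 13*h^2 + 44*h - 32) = h*(h - 6)/(h^2 - 5*h + 4)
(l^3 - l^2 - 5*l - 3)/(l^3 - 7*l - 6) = (l + 1)/(l + 2)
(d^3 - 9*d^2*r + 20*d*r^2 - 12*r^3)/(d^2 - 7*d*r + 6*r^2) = d - 2*r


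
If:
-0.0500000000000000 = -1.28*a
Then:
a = 0.04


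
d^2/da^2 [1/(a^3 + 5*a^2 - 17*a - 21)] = 2*(-(3*a + 5)*(a^3 + 5*a^2 - 17*a - 21) + (3*a^2 + 10*a - 17)^2)/(a^3 + 5*a^2 - 17*a - 21)^3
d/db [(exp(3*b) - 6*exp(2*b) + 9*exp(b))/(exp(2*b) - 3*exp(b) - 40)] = (exp(4*b) - 6*exp(3*b) - 111*exp(2*b) + 480*exp(b) - 360)*exp(b)/(exp(4*b) - 6*exp(3*b) - 71*exp(2*b) + 240*exp(b) + 1600)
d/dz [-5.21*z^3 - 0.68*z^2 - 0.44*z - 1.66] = -15.63*z^2 - 1.36*z - 0.44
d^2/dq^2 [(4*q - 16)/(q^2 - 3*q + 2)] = 8*((7 - 3*q)*(q^2 - 3*q + 2) + (q - 4)*(2*q - 3)^2)/(q^2 - 3*q + 2)^3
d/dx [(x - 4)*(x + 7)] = 2*x + 3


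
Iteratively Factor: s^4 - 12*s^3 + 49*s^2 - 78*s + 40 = (s - 5)*(s^3 - 7*s^2 + 14*s - 8) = (s - 5)*(s - 4)*(s^2 - 3*s + 2) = (s - 5)*(s - 4)*(s - 2)*(s - 1)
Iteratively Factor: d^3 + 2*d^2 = (d + 2)*(d^2) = d*(d + 2)*(d)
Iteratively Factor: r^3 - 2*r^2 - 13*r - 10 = (r - 5)*(r^2 + 3*r + 2) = (r - 5)*(r + 1)*(r + 2)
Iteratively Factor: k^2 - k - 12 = (k - 4)*(k + 3)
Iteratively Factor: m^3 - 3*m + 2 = (m + 2)*(m^2 - 2*m + 1) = (m - 1)*(m + 2)*(m - 1)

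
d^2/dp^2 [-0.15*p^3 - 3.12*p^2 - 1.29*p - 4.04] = -0.9*p - 6.24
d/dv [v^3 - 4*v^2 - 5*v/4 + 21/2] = 3*v^2 - 8*v - 5/4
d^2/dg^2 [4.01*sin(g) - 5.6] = -4.01*sin(g)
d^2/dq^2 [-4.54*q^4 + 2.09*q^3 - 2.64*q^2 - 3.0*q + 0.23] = -54.48*q^2 + 12.54*q - 5.28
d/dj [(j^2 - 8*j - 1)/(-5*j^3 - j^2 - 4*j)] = (5*j^4 - 80*j^3 - 27*j^2 - 2*j - 4)/(j^2*(25*j^4 + 10*j^3 + 41*j^2 + 8*j + 16))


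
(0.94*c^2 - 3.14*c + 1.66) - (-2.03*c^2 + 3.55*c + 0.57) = 2.97*c^2 - 6.69*c + 1.09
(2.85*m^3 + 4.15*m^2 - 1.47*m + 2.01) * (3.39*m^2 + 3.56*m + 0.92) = 9.6615*m^5 + 24.2145*m^4 + 12.4127*m^3 + 5.3987*m^2 + 5.8032*m + 1.8492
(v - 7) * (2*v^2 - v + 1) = 2*v^3 - 15*v^2 + 8*v - 7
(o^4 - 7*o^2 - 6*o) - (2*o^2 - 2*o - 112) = o^4 - 9*o^2 - 4*o + 112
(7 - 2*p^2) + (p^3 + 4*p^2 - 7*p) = p^3 + 2*p^2 - 7*p + 7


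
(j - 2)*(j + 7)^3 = j^4 + 19*j^3 + 105*j^2 + 49*j - 686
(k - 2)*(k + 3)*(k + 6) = k^3 + 7*k^2 - 36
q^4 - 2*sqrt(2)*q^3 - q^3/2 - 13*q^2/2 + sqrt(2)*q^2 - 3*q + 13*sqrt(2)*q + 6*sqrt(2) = (q - 3)*(q + 1/2)*(q + 2)*(q - 2*sqrt(2))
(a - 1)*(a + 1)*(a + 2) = a^3 + 2*a^2 - a - 2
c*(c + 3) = c^2 + 3*c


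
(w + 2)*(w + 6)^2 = w^3 + 14*w^2 + 60*w + 72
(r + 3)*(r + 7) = r^2 + 10*r + 21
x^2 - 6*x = x*(x - 6)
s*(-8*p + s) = -8*p*s + s^2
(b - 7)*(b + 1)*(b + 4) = b^3 - 2*b^2 - 31*b - 28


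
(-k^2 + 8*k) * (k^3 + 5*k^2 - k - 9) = -k^5 + 3*k^4 + 41*k^3 + k^2 - 72*k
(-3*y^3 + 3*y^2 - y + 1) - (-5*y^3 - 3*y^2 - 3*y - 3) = 2*y^3 + 6*y^2 + 2*y + 4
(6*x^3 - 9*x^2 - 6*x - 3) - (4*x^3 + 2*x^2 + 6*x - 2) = 2*x^3 - 11*x^2 - 12*x - 1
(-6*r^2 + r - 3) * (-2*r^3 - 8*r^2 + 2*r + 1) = 12*r^5 + 46*r^4 - 14*r^3 + 20*r^2 - 5*r - 3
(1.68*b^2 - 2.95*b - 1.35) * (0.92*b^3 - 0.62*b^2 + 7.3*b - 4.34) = 1.5456*b^5 - 3.7556*b^4 + 12.851*b^3 - 27.9892*b^2 + 2.948*b + 5.859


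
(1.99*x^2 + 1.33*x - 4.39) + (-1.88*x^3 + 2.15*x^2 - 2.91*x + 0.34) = -1.88*x^3 + 4.14*x^2 - 1.58*x - 4.05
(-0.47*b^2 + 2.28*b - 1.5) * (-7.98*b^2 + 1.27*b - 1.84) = 3.7506*b^4 - 18.7913*b^3 + 15.7304*b^2 - 6.1002*b + 2.76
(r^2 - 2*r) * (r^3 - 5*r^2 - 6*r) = r^5 - 7*r^4 + 4*r^3 + 12*r^2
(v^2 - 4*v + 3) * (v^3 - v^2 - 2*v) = v^5 - 5*v^4 + 5*v^3 + 5*v^2 - 6*v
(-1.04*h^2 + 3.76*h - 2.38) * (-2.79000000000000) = 2.9016*h^2 - 10.4904*h + 6.6402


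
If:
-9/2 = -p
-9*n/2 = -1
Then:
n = 2/9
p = 9/2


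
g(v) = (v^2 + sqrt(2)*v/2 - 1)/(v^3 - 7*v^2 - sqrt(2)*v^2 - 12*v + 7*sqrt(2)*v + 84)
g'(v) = (2*v + sqrt(2)/2)/(v^3 - 7*v^2 - sqrt(2)*v^2 - 12*v + 7*sqrt(2)*v + 84) + (v^2 + sqrt(2)*v/2 - 1)*(-3*v^2 + 2*sqrt(2)*v + 14*v - 7*sqrt(2) + 12)/(v^3 - 7*v^2 - sqrt(2)*v^2 - 12*v + 7*sqrt(2)*v + 84)^2 = ((4*v + sqrt(2))*(v^3 - 7*v^2 - sqrt(2)*v^2 - 12*v + 7*sqrt(2)*v + 84) + (2*v^2 + sqrt(2)*v - 2)*(-3*v^2 + 2*sqrt(2)*v + 14*v - 7*sqrt(2) + 12))/(2*(v^3 - 7*v^2 - sqrt(2)*v^2 - 12*v + 7*sqrt(2)*v + 84)^2)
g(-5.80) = -0.07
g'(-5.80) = -0.00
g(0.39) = -0.00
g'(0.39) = 0.02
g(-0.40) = -0.01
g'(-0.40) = 0.00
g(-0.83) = -0.01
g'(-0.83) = -0.01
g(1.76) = 0.06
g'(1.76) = 0.09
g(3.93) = 2.66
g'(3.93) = 10.29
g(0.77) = 0.00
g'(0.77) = 0.03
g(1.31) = 0.02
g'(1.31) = 0.05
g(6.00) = -2.53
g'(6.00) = -1.62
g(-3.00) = -0.47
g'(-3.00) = -2.44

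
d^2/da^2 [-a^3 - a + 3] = -6*a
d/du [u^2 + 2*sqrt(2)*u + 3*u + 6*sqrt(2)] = 2*u + 2*sqrt(2) + 3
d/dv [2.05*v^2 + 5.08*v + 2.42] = 4.1*v + 5.08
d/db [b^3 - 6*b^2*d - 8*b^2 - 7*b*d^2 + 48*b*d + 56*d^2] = 3*b^2 - 12*b*d - 16*b - 7*d^2 + 48*d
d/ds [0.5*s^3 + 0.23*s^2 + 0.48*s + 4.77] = 1.5*s^2 + 0.46*s + 0.48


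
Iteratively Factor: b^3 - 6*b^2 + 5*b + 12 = (b + 1)*(b^2 - 7*b + 12) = (b - 3)*(b + 1)*(b - 4)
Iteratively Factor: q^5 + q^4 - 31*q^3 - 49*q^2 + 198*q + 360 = (q + 3)*(q^4 - 2*q^3 - 25*q^2 + 26*q + 120) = (q - 3)*(q + 3)*(q^3 + q^2 - 22*q - 40) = (q - 3)*(q + 2)*(q + 3)*(q^2 - q - 20) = (q - 5)*(q - 3)*(q + 2)*(q + 3)*(q + 4)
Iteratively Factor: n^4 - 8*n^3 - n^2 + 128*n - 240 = (n - 4)*(n^3 - 4*n^2 - 17*n + 60) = (n - 5)*(n - 4)*(n^2 + n - 12) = (n - 5)*(n - 4)*(n + 4)*(n - 3)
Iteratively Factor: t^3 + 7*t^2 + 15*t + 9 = (t + 3)*(t^2 + 4*t + 3) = (t + 1)*(t + 3)*(t + 3)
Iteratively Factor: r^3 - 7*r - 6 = (r + 2)*(r^2 - 2*r - 3) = (r + 1)*(r + 2)*(r - 3)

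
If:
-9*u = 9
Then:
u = -1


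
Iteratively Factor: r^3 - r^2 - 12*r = (r)*(r^2 - r - 12) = r*(r + 3)*(r - 4)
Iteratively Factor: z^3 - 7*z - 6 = (z + 1)*(z^2 - z - 6) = (z - 3)*(z + 1)*(z + 2)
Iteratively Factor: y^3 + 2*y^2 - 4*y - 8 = (y - 2)*(y^2 + 4*y + 4) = (y - 2)*(y + 2)*(y + 2)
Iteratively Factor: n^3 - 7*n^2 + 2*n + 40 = (n - 5)*(n^2 - 2*n - 8) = (n - 5)*(n + 2)*(n - 4)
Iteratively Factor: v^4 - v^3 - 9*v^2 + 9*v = (v + 3)*(v^3 - 4*v^2 + 3*v) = (v - 3)*(v + 3)*(v^2 - v) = v*(v - 3)*(v + 3)*(v - 1)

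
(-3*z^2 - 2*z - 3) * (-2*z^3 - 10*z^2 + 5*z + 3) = 6*z^5 + 34*z^4 + 11*z^3 + 11*z^2 - 21*z - 9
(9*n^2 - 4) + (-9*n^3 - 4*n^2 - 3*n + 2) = -9*n^3 + 5*n^2 - 3*n - 2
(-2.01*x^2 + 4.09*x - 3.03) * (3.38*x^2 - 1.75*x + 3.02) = -6.7938*x^4 + 17.3417*x^3 - 23.4691*x^2 + 17.6543*x - 9.1506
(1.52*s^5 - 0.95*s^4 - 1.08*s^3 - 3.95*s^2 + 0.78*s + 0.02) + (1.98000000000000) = 1.52*s^5 - 0.95*s^4 - 1.08*s^3 - 3.95*s^2 + 0.78*s + 2.0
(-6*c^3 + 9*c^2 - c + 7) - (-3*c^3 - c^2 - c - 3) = -3*c^3 + 10*c^2 + 10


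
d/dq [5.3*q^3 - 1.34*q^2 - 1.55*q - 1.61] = 15.9*q^2 - 2.68*q - 1.55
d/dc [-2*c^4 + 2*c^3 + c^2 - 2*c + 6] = -8*c^3 + 6*c^2 + 2*c - 2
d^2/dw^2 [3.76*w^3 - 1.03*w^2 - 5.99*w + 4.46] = 22.56*w - 2.06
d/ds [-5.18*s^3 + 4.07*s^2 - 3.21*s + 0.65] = -15.54*s^2 + 8.14*s - 3.21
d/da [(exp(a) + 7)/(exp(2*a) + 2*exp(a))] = (-exp(2*a) - 14*exp(a) - 14)*exp(-a)/(exp(2*a) + 4*exp(a) + 4)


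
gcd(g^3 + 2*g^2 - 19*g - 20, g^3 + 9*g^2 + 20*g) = g + 5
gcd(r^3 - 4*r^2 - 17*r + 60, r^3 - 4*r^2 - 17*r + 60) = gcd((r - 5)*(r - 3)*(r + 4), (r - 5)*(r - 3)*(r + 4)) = r^3 - 4*r^2 - 17*r + 60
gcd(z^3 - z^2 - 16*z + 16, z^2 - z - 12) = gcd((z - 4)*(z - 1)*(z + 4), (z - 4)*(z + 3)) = z - 4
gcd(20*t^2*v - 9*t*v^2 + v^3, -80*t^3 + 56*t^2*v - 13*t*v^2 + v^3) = 20*t^2 - 9*t*v + v^2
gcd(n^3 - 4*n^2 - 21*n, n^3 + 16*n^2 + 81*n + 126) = n + 3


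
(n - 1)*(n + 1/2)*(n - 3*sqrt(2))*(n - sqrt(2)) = n^4 - 4*sqrt(2)*n^3 - n^3/2 + 2*sqrt(2)*n^2 + 11*n^2/2 - 3*n + 2*sqrt(2)*n - 3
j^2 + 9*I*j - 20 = (j + 4*I)*(j + 5*I)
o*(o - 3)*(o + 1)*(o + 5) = o^4 + 3*o^3 - 13*o^2 - 15*o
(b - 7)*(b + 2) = b^2 - 5*b - 14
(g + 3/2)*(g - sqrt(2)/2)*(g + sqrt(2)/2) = g^3 + 3*g^2/2 - g/2 - 3/4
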